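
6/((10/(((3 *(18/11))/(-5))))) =-162/275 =-0.59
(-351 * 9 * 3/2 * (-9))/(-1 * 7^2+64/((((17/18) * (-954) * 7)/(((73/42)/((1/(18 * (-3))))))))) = -3765600657/4242506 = -887.59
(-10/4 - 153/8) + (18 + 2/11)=-303/88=-3.44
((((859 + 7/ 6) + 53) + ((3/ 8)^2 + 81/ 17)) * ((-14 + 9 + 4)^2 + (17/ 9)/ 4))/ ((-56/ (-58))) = 4605754219/ 3290112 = 1399.88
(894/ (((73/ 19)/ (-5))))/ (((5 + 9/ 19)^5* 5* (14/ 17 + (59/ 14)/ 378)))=-472974682578237/ 8336571082338304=-0.06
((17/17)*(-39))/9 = -13/3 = -4.33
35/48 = 0.73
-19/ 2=-9.50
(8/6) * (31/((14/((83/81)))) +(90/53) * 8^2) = 13336418/90153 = 147.93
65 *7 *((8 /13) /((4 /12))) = 840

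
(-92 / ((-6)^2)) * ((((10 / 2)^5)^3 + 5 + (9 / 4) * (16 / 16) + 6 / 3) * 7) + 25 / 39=-28388129348849 / 52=-545925564400.94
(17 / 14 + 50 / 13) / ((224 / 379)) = 349059 / 40768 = 8.56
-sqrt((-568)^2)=-568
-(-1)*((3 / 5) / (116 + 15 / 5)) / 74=3 / 44030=0.00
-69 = -69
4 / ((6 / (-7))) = -14 / 3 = -4.67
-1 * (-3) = 3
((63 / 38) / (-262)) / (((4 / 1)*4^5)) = -63 / 40779776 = -0.00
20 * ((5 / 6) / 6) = 25 / 9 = 2.78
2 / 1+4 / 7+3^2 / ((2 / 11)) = 729 / 14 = 52.07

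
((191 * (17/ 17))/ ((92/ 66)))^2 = 39727809/ 2116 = 18774.96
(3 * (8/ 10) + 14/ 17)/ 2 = 137/ 85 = 1.61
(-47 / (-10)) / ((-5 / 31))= -1457 / 50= -29.14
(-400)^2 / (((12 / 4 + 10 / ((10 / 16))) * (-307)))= -160000 / 5833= -27.43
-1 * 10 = -10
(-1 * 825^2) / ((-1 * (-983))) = -692.40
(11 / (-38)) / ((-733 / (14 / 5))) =77 / 69635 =0.00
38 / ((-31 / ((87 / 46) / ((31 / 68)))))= -5.09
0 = 0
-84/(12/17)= -119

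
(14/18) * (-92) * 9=-644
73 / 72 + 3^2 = 721 / 72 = 10.01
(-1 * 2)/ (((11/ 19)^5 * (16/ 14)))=-17332693/ 644204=-26.91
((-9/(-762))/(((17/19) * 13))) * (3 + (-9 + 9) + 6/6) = 114/28067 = 0.00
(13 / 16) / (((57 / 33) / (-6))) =-429 / 152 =-2.82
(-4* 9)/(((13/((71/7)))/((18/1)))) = -46008/91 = -505.58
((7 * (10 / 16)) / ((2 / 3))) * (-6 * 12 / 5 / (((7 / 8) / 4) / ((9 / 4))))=-972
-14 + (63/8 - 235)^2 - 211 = 3287089/64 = 51360.77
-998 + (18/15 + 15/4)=-19861/20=-993.05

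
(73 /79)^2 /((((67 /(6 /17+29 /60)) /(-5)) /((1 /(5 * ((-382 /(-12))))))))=-4545637 /13577233090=-0.00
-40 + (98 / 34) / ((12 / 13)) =-7523 / 204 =-36.88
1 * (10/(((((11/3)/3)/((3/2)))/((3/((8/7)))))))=2835/88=32.22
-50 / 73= -0.68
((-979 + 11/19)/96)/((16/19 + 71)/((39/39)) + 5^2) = -1859/17664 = -0.11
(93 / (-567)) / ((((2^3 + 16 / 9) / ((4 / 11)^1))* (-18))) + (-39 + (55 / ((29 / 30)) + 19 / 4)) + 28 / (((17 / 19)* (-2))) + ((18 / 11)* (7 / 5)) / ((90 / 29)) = 4362079607 / 563720850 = 7.74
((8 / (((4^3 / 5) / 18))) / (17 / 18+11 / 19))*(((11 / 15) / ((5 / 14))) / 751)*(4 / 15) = 52668 / 9781775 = 0.01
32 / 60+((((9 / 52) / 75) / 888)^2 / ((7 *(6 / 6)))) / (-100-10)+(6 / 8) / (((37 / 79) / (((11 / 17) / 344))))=134104726635877807 / 250034238854400000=0.54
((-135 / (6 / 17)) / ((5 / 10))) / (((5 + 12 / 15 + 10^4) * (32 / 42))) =-11475 / 114352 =-0.10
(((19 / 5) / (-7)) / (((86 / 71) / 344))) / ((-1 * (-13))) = -5396 / 455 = -11.86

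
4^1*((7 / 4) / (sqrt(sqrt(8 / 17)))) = 7*34^(1 / 4) / 2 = 8.45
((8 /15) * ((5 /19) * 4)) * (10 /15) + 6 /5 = 1346 /855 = 1.57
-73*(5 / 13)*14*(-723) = 3694530 / 13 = 284194.62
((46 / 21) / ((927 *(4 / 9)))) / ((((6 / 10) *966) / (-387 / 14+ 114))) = 2015 / 2543688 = 0.00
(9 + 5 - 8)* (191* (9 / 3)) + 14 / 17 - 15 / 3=58375 / 17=3433.82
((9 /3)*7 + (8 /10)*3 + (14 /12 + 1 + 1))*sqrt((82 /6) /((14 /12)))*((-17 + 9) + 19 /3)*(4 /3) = -1594*sqrt(574) /189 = -202.06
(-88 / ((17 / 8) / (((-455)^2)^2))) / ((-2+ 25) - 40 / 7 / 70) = -1478476159160000 / 19091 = -77443620510.19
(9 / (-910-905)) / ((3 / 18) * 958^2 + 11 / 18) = -54 / 1665748315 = -0.00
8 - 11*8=-80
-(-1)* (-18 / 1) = -18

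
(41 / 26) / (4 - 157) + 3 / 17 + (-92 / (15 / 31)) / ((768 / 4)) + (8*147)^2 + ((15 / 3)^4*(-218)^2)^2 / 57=5199326061402354417 / 335920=15477869913676.93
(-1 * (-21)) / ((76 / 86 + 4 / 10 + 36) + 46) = 645 / 2558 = 0.25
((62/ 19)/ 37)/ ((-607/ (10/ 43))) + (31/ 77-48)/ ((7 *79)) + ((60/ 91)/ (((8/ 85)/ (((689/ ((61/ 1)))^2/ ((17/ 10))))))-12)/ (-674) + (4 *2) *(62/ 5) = 963606351559979757967/ 9797559261810969110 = 98.35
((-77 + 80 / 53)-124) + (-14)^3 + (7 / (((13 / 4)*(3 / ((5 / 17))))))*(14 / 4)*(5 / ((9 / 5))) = -2941.44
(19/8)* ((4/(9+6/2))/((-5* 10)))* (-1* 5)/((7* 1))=19/1680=0.01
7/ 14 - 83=-165/ 2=-82.50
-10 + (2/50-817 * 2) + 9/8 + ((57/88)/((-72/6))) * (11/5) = -1314363/800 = -1642.95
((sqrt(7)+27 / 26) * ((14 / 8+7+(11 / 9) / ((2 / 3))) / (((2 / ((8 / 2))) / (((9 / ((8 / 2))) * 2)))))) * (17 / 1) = 174879 / 104+6477 * sqrt(7) / 4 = 5965.66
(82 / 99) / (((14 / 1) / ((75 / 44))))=1025 / 10164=0.10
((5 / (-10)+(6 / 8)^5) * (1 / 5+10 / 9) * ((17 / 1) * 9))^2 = 72795817249 / 26214400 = 2776.94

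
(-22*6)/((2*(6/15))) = -165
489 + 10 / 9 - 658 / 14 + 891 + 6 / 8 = 48055 / 36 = 1334.86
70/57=1.23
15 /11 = 1.36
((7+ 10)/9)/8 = 17/72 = 0.24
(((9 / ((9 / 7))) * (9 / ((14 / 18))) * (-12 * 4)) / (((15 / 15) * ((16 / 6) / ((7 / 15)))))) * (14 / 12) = -3969 / 5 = -793.80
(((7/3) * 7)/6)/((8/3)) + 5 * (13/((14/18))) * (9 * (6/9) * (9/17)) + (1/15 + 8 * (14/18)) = 23371097/85680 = 272.77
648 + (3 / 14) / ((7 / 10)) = 31767 / 49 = 648.31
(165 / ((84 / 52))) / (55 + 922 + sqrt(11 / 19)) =0.10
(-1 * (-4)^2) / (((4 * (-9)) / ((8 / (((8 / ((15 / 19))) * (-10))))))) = -2 / 57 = -0.04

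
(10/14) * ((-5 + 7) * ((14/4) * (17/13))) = 85/13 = 6.54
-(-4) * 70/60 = 14/3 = 4.67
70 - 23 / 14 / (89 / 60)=42920 / 623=68.89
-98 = -98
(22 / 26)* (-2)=-22 / 13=-1.69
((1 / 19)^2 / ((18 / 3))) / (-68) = -1 / 147288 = -0.00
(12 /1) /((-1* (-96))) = 0.12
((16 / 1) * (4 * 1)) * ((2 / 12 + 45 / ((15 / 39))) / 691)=22496 / 2073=10.85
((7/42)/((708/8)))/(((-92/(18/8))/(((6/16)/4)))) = -3/694784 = -0.00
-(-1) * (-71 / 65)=-71 / 65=-1.09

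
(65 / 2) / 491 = 65 / 982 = 0.07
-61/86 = -0.71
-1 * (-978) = 978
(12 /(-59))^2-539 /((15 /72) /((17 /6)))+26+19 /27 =-3432243079 /469935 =-7303.65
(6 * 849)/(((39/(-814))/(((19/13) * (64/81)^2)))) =-35855384576/369603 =-97010.53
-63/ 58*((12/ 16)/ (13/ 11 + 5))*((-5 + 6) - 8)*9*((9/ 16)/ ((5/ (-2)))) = -1178793/ 631040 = -1.87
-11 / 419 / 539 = -1 / 20531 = -0.00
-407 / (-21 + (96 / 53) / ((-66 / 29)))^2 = -0.86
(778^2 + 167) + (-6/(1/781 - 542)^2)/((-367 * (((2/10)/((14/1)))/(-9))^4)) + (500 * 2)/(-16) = 80774260788893994559/131520862665134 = 614155.50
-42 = -42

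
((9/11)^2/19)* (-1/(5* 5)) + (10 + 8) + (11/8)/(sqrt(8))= 18.48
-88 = -88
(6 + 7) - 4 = 9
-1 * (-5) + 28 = 33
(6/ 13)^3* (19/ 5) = 4104/ 10985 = 0.37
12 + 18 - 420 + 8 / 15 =-5842 / 15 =-389.47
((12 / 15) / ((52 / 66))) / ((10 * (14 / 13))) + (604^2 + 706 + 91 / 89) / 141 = 11386456267 / 4392150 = 2592.46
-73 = -73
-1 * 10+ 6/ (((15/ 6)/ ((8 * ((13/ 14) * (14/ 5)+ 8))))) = 4838/ 25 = 193.52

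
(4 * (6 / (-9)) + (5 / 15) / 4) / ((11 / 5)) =-155 / 132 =-1.17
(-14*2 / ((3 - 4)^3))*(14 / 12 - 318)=-26614 / 3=-8871.33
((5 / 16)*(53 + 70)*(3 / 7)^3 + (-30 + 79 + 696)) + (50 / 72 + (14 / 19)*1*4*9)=727528483 / 938448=775.25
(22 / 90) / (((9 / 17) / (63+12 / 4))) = 4114 / 135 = 30.47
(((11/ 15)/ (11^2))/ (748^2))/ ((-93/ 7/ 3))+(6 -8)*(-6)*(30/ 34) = 30302078393/ 2861862960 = 10.59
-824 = -824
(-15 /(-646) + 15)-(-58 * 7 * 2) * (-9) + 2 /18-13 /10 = -7294.17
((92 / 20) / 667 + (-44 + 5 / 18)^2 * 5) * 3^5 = 1347128547 / 580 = 2322635.43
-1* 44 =-44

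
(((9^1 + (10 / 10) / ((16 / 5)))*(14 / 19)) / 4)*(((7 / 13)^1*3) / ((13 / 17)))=3.62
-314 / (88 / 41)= -6437 / 44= -146.30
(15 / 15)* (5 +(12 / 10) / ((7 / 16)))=271 / 35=7.74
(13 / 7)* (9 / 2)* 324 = 18954 / 7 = 2707.71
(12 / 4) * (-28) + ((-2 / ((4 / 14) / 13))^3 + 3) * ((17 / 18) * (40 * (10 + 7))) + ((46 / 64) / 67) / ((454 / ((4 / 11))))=-11659064087151857 / 24091056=-483958199.56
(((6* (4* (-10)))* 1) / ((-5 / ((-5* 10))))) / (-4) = 600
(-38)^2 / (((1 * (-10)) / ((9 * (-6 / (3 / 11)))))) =142956 / 5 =28591.20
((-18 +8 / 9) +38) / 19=1.10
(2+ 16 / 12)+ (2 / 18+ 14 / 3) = 73 / 9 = 8.11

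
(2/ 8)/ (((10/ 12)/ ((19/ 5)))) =57/ 50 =1.14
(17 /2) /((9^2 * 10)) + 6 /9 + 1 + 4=5.68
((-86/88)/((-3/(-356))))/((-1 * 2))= 3827/66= 57.98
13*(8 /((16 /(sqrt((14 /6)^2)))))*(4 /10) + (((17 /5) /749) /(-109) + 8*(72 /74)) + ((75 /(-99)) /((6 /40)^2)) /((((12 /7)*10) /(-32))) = 206437957312 /2691458847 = 76.70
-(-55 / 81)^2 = -3025 / 6561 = -0.46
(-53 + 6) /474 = -47 /474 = -0.10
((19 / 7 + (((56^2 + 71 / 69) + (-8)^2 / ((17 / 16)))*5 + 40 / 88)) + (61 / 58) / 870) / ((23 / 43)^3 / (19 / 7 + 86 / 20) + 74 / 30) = 948279230045569518779 / 147583015271011012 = 6425.40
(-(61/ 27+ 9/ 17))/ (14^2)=-320/ 22491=-0.01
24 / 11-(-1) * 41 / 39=1387 / 429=3.23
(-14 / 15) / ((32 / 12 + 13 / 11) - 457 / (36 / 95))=1848 / 2380205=0.00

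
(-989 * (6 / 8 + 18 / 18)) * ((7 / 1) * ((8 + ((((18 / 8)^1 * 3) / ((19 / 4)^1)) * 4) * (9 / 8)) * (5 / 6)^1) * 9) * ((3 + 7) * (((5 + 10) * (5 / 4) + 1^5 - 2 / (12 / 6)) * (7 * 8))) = -1043759075625 / 76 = -13733672047.70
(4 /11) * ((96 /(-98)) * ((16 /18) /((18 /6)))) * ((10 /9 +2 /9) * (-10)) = 20480 /14553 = 1.41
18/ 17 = 1.06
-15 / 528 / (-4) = 5 / 704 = 0.01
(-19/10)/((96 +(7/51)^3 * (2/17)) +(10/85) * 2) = -42846273/2170177220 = -0.02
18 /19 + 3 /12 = 91 /76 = 1.20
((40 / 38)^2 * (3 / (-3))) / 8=-50 / 361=-0.14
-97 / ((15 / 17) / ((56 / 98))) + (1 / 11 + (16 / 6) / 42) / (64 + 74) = -30037649 / 478170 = -62.82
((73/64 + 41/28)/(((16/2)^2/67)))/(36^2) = 0.00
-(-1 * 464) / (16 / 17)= 493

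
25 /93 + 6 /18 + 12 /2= 614 /93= 6.60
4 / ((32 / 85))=85 / 8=10.62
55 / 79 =0.70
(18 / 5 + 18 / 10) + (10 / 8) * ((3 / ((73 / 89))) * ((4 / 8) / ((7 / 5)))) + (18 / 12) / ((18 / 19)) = 528343 / 61320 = 8.62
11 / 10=1.10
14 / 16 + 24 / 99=295 / 264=1.12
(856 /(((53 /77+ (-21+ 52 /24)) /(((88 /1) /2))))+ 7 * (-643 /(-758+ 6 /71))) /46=-933691163923 /20750875816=-45.00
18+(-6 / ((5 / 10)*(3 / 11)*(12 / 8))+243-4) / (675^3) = 16607531879 / 922640625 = 18.00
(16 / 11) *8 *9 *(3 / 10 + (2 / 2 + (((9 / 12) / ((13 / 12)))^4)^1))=251656128 / 1570855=160.20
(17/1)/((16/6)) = 51/8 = 6.38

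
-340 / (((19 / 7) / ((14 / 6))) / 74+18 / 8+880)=-0.39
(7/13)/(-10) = -7/130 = -0.05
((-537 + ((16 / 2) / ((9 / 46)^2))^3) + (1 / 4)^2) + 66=77609435764097 / 8503056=9127240.34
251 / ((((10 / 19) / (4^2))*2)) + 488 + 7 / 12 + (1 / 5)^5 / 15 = 806959379 / 187500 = 4303.78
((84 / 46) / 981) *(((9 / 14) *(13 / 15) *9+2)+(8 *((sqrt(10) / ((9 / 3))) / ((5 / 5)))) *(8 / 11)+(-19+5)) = -163 / 12535+896 *sqrt(10) / 248193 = -0.00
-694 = -694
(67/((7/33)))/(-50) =-2211/350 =-6.32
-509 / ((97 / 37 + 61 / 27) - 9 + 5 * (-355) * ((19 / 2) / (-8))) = -0.24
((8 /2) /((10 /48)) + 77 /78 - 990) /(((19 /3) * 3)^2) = -2.69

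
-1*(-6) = 6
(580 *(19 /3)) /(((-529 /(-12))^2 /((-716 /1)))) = -1353.39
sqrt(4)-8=-6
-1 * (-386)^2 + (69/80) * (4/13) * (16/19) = -184009784/1235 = -148995.78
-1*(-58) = 58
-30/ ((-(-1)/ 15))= -450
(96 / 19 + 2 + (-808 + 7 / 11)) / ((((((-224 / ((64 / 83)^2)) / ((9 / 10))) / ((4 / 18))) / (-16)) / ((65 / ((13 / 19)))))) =-48936960 / 75779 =-645.79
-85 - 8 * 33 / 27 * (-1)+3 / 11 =-7420 / 99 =-74.95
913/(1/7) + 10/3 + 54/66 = 211040/33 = 6395.15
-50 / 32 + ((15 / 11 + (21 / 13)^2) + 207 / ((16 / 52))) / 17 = 19338377 / 505648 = 38.24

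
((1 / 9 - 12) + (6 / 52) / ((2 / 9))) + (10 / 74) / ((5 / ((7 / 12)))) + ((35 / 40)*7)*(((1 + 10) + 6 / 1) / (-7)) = -908359 / 34632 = -26.23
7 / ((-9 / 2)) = -14 / 9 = -1.56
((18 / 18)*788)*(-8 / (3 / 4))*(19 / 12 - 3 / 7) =-611488 / 63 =-9706.16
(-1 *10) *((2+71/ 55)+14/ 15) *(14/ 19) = -19516/ 627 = -31.13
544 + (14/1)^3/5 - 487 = 3029/5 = 605.80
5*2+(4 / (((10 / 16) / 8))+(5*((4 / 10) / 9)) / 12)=16529 / 270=61.22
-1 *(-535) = 535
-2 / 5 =-0.40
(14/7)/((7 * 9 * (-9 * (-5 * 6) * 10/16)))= 8/42525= 0.00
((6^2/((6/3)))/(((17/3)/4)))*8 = 1728/17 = 101.65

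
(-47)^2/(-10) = -2209/10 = -220.90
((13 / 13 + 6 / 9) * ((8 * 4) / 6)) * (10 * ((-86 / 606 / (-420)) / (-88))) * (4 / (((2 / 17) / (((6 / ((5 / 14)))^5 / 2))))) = -5391762432 / 694375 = -7764.91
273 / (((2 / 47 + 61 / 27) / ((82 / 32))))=14203917 / 46736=303.92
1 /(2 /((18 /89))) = 9 /89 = 0.10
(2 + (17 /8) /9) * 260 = 10465 /18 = 581.39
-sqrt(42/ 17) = -sqrt(714)/ 17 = -1.57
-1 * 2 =-2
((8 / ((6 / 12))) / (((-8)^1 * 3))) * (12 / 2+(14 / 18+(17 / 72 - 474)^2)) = -1163595457 / 7776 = -149639.33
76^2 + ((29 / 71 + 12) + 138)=420775 / 71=5926.41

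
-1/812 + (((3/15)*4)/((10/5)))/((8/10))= 405/812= 0.50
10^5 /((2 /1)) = 50000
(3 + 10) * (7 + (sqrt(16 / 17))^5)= 13312 * sqrt(17) / 4913 + 91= 102.17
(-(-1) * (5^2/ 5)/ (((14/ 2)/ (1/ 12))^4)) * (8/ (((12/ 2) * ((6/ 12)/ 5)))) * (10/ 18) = 125/ 168031584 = 0.00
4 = 4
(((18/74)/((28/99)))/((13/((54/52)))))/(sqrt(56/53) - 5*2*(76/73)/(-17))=-16702066755/270561857384 + 4116636513*sqrt(742)/1082247429536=0.04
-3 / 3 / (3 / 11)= -3.67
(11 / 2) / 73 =11 / 146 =0.08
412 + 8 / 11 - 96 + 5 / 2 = 319.23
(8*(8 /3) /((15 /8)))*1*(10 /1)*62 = 63488 /9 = 7054.22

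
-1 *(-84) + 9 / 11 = 933 / 11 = 84.82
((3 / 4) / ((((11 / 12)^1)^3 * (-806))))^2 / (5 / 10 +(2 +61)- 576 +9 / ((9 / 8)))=-839808 / 290306907503041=-0.00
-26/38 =-13/19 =-0.68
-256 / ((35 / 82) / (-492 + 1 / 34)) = 175566592 / 595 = 295069.90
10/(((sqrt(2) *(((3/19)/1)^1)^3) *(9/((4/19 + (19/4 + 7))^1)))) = 182305 *sqrt(2)/108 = 2387.21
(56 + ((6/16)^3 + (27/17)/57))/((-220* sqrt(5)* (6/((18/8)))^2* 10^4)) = -16693893* sqrt(5)/23284940800000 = -0.00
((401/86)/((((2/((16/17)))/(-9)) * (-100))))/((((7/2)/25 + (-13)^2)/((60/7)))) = 144360/14424823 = 0.01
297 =297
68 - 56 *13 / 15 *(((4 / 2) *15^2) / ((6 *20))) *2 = -296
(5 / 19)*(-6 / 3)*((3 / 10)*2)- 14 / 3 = -284 / 57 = -4.98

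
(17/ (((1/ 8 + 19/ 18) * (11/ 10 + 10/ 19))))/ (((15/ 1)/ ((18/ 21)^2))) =10944/ 25235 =0.43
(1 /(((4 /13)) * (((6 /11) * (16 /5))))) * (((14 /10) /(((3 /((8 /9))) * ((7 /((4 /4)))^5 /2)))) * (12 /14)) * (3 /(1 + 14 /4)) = 143 /2722734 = 0.00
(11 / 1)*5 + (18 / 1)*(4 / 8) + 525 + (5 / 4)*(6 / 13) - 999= -409.42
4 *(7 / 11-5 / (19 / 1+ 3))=18 / 11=1.64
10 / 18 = 5 / 9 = 0.56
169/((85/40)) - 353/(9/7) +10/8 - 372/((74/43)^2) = -267588763/837828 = -319.38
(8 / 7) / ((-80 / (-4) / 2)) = 4 / 35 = 0.11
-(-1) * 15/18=0.83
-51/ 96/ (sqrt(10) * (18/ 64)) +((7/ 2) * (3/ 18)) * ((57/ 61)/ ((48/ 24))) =133/ 488- 17 * sqrt(10)/ 90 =-0.32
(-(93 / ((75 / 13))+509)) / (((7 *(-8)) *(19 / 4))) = 6564 / 3325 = 1.97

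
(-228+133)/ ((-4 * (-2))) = -95/ 8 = -11.88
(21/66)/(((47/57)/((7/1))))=2793/1034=2.70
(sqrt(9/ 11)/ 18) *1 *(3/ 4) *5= 0.19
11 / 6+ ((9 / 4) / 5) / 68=7507 / 4080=1.84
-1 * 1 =-1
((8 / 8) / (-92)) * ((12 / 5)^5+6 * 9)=-208791 / 143750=-1.45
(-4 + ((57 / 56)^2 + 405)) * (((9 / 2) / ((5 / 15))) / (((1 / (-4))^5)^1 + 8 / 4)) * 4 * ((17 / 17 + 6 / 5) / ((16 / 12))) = 1797375096 / 100303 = 17919.46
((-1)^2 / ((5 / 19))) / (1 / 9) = 171 / 5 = 34.20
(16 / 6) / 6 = 4 / 9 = 0.44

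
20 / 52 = 5 / 13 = 0.38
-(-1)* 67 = 67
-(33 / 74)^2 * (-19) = 20691 / 5476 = 3.78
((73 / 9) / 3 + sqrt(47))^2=146 * sqrt(47) / 27 + 39592 / 729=91.38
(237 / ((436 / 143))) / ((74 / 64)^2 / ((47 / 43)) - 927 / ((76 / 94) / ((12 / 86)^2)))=-14325596643072 / 3888677721491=-3.68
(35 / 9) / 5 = 7 / 9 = 0.78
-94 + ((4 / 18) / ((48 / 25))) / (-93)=-94.00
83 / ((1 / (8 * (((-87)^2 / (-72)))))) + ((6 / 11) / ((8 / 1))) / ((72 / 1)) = -73711967 / 1056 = -69803.00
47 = 47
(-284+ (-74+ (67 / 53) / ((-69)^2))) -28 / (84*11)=-993770728 / 2775663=-358.03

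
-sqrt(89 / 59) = -1.23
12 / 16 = 3 / 4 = 0.75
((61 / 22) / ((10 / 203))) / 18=12383 / 3960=3.13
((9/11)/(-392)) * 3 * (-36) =243/1078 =0.23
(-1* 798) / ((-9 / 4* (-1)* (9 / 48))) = -17024 / 9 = -1891.56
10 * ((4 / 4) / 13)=10 / 13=0.77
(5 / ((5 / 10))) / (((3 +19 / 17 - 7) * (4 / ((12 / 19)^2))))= -6120 / 17689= -0.35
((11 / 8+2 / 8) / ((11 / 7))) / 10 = 91 / 880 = 0.10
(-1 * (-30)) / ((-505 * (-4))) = 3 / 202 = 0.01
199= 199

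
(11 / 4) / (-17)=-11 / 68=-0.16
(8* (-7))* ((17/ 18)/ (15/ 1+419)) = -34/ 279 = -0.12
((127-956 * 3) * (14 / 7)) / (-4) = 2741 / 2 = 1370.50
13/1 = 13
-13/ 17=-0.76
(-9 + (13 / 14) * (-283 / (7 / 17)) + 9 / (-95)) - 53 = -6519687 / 9310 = -700.29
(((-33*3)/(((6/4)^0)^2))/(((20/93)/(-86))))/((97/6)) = 1187703/485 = 2448.87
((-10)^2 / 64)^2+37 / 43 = 36347 / 11008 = 3.30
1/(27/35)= 35/27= 1.30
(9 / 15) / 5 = 3 / 25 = 0.12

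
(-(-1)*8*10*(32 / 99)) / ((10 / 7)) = 1792 / 99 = 18.10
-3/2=-1.50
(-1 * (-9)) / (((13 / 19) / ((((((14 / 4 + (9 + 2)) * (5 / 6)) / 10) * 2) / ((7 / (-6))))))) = -4959 / 182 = -27.25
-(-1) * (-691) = -691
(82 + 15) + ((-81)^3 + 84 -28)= -531288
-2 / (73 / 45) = -90 / 73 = -1.23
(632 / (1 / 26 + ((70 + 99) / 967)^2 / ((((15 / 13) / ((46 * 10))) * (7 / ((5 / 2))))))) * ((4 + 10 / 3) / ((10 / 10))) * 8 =18930151175936 / 2239969009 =8451.08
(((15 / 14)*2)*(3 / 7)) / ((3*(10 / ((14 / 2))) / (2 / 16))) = 3 / 112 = 0.03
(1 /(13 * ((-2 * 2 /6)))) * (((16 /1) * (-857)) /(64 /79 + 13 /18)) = 29247696 /28327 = 1032.50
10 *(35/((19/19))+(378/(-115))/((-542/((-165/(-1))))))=360.01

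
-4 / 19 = -0.21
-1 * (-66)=66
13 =13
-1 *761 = -761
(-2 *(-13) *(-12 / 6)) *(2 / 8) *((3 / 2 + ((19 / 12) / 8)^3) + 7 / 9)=-26287183 / 884736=-29.71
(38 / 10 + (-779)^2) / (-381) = -1011408 / 635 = -1592.77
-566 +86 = -480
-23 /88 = -0.26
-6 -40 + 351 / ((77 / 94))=29452 / 77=382.49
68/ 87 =0.78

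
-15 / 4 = -3.75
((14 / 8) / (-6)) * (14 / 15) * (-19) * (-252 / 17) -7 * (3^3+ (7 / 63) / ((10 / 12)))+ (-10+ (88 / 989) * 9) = -69556166 / 252195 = -275.80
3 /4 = 0.75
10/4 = 5/2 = 2.50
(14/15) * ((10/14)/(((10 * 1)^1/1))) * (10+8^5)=10926/5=2185.20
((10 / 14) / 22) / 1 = 5 / 154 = 0.03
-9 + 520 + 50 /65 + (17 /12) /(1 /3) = 26833 /52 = 516.02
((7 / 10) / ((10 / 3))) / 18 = 7 / 600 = 0.01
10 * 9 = 90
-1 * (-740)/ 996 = 185/ 249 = 0.74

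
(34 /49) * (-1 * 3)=-2.08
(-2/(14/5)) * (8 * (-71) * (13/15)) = 351.62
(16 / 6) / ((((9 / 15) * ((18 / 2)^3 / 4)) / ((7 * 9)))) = 1120 / 729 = 1.54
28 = 28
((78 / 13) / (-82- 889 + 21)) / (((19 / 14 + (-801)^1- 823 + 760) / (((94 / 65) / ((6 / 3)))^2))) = 92778 / 24237029375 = 0.00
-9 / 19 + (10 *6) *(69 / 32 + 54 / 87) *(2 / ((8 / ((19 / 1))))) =13946103 / 17632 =790.95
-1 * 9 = -9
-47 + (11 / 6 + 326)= 1685 / 6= 280.83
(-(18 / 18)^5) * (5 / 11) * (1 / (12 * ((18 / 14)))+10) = -5435 / 1188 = -4.57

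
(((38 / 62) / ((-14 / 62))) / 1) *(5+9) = -38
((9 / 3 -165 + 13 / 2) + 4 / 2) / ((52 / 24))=-921 / 13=-70.85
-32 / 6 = -16 / 3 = -5.33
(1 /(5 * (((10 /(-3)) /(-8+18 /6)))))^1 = 3 /10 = 0.30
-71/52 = -1.37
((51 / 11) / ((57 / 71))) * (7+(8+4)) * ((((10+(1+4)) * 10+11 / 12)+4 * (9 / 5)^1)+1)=11523229 / 660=17459.44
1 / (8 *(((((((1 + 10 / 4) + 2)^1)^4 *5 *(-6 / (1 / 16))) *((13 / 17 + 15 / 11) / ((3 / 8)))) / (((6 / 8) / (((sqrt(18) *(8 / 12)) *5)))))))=-51 *sqrt(2) / 27122585600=-0.00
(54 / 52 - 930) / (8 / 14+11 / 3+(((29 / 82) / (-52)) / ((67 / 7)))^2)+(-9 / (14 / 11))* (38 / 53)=-604374360675440517 / 2694932956444855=-224.26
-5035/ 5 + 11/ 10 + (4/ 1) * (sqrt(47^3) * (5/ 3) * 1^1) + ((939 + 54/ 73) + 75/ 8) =-165813/ 2920 + 940 * sqrt(47)/ 3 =2091.32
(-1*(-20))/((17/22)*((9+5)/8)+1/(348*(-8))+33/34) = 8.61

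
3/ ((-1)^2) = 3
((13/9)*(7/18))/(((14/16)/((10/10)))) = 52/81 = 0.64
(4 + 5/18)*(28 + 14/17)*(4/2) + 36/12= 38189/153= 249.60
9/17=0.53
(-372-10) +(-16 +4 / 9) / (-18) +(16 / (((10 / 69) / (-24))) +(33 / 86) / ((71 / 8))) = -3747345284 / 1236465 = -3030.69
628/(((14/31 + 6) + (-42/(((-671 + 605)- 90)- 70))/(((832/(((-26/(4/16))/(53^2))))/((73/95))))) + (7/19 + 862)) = 4696400358560/6497335492277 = 0.72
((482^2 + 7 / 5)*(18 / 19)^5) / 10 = 1097486603568 / 61902475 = 17729.28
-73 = -73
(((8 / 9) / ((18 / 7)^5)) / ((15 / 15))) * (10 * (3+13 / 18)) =5630345 / 19131876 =0.29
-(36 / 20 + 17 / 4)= -121 / 20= -6.05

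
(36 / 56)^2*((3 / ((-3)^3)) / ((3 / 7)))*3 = -9 / 28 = -0.32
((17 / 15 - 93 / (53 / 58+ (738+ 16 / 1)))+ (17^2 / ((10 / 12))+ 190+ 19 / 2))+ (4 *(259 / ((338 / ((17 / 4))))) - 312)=612536296 / 2466555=248.34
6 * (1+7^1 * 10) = 426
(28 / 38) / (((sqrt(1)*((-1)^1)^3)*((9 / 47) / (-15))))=3290 / 57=57.72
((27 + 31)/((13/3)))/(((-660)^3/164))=-1189/155727000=-0.00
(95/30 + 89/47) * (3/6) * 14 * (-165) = -549395/94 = -5844.63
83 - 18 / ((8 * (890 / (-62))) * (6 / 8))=37028 / 445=83.21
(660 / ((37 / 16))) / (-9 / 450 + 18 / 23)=12144000 / 32449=374.25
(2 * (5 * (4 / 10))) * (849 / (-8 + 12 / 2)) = -1698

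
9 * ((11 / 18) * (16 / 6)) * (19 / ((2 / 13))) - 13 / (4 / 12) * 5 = 4849 / 3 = 1616.33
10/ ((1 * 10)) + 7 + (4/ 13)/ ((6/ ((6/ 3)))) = 8.10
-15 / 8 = -1.88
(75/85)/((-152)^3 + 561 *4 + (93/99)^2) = -3267/12994508399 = -0.00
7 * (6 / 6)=7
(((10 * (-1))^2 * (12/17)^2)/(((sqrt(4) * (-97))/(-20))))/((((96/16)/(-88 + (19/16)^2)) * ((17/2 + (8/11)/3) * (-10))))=54863325/64700164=0.85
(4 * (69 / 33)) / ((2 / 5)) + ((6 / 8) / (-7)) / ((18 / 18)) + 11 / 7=6891 / 308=22.37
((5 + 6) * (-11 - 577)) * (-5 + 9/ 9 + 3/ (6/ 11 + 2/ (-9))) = -273273/ 8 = -34159.12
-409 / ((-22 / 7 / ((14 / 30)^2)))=140287 / 4950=28.34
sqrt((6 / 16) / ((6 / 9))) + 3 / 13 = 51 / 52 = 0.98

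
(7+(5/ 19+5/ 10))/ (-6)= -295/ 228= -1.29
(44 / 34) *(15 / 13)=330 / 221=1.49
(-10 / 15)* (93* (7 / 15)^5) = -1.37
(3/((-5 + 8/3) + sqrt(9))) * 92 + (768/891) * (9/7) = 95890/231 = 415.11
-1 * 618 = -618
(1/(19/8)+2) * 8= 368/19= 19.37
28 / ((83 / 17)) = 476 / 83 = 5.73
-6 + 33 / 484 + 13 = 311 / 44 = 7.07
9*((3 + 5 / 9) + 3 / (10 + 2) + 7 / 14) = 155 / 4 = 38.75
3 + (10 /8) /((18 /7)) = 251 /72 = 3.49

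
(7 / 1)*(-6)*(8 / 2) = -168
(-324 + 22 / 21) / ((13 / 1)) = -6782 / 273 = -24.84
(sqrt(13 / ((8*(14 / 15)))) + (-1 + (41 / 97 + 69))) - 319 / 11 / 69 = sqrt(1365) / 28 + 455140 / 6693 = 69.32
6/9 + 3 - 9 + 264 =776/3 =258.67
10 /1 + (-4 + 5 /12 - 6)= 5 /12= 0.42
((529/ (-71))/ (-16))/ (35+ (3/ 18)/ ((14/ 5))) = 11109/ 836380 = 0.01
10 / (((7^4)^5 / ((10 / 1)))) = 100 / 79792266297612001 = 0.00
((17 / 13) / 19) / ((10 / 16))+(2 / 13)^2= 2148 / 16055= 0.13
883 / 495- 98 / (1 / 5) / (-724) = 440921 / 179190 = 2.46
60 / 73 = 0.82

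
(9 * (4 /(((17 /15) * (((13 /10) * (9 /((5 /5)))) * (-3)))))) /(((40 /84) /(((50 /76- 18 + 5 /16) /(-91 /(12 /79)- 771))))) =-1630755 /69035759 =-0.02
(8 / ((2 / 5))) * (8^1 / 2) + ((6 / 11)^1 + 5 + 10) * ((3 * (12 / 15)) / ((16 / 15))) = 5059 / 44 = 114.98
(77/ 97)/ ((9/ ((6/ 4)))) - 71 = -41245/ 582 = -70.87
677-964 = -287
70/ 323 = 0.22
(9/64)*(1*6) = 27/32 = 0.84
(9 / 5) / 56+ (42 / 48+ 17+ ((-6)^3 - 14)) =-212.09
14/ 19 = 0.74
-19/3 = -6.33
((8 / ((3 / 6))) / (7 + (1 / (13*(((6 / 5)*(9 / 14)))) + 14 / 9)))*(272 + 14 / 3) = 776880 / 1519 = 511.44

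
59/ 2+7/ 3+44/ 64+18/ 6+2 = 1801/ 48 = 37.52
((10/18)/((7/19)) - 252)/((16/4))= -62.62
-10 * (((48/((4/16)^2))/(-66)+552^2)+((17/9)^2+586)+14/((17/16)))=-46243050010/15147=-3052951.08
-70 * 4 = -280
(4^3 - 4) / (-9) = -20 / 3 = -6.67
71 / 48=1.48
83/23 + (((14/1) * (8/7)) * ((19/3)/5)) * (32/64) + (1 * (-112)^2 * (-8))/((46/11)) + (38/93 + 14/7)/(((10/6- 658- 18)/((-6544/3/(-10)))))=-74131852933/3090855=-23984.25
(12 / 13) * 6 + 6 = 150 / 13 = 11.54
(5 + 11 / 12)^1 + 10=191 / 12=15.92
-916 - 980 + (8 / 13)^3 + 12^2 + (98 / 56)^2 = -61470459 / 35152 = -1748.70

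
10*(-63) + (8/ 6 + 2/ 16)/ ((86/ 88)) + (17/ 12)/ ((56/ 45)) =-18128465/ 28896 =-627.37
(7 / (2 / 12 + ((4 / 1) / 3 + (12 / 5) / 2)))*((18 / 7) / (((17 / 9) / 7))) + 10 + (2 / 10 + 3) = 3222 / 85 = 37.91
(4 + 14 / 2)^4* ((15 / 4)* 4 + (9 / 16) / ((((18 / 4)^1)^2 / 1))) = 7920781 / 36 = 220021.69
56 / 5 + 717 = 3641 / 5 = 728.20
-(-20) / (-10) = -2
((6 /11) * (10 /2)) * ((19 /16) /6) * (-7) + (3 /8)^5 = -1359247 /360448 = -3.77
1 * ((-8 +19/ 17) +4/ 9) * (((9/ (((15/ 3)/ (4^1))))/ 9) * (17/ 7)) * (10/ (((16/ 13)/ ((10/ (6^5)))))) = -64025/ 489888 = -0.13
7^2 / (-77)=-7 / 11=-0.64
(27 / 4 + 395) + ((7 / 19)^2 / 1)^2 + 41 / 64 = 3356310377 / 8340544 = 402.41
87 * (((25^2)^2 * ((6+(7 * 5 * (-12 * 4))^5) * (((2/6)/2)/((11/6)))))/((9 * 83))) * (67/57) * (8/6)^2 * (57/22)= -27086193469439987856250000/90387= -299669127965747152314.49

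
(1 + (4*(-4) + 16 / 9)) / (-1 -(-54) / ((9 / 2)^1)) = -119 / 99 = -1.20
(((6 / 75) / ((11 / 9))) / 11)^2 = 324 / 9150625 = 0.00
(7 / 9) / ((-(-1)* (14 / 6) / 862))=862 / 3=287.33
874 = 874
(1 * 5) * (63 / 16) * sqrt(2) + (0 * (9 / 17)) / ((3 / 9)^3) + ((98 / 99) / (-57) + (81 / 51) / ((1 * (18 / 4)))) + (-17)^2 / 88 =2777905 / 767448 + 315 * sqrt(2) / 16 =31.46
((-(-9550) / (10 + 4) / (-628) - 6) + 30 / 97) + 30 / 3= 1374353 / 426412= 3.22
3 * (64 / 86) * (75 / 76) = 1800 / 817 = 2.20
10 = 10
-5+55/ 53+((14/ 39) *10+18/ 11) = 28736/ 22737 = 1.26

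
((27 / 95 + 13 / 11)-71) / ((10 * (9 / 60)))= -46.36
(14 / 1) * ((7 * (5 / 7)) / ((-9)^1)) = -70 / 9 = -7.78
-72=-72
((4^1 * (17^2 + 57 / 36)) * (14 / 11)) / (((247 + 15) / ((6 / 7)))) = 634 / 131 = 4.84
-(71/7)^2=-5041/49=-102.88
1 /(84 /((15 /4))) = 0.04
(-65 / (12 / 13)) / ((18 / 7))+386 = 77461 / 216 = 358.62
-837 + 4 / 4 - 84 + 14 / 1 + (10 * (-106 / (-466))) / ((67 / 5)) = -905.83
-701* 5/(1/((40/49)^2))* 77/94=-30844000/16121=-1913.28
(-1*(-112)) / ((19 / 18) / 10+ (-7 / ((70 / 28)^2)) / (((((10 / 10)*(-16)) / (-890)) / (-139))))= 4032 / 311753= 0.01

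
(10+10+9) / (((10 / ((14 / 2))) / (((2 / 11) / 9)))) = 203 / 495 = 0.41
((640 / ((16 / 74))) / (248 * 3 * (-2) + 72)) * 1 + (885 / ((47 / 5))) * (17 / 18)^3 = 416285105 / 5390712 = 77.22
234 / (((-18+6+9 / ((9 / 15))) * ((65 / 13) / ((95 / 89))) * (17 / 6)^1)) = 8892 / 1513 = 5.88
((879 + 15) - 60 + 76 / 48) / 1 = 10027 / 12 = 835.58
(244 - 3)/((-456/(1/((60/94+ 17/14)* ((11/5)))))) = -396445/3057252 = -0.13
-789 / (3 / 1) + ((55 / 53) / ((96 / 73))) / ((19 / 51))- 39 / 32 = -4222965 / 16112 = -262.10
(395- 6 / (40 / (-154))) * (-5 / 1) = -4181 / 2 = -2090.50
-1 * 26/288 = -13/144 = -0.09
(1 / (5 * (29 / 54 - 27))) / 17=-54 / 121465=-0.00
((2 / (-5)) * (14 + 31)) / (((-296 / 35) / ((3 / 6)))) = 315 / 296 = 1.06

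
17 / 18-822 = -14779 / 18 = -821.06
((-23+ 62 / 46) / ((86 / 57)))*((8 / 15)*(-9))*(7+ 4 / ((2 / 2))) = 3746952 / 4945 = 757.73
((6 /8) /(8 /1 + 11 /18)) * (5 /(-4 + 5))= 27 /62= 0.44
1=1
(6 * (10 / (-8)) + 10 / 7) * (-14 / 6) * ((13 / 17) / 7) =65 / 42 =1.55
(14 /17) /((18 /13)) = 91 /153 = 0.59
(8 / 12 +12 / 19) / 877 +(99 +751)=42490724 / 49989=850.00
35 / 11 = 3.18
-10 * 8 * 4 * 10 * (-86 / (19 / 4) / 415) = 220160 / 1577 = 139.61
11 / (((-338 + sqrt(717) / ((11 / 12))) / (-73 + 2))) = 25773 * sqrt(717) / 3430069 + 15970669 / 6860138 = 2.53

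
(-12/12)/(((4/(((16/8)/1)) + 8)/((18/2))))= -9/10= -0.90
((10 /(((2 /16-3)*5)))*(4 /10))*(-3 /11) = 96 /1265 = 0.08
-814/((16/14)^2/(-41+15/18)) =4806263/192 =25032.62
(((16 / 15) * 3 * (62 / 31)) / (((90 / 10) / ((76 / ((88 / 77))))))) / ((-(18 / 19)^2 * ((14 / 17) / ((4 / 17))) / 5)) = -54872 / 729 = -75.27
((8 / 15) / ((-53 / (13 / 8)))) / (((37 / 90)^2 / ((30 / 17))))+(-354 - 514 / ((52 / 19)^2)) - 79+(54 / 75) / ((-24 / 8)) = -502.03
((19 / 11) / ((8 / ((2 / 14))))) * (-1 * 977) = -18563 / 616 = -30.13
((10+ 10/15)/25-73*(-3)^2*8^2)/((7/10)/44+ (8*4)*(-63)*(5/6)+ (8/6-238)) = 277513984/12649895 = 21.94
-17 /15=-1.13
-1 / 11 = -0.09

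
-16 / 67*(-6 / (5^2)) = 96 / 1675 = 0.06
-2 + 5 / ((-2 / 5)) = -29 / 2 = -14.50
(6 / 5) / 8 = 3 / 20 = 0.15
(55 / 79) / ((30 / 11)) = 0.26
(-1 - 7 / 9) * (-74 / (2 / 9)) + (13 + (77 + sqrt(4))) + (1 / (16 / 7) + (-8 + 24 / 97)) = 1050215 / 1552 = 676.68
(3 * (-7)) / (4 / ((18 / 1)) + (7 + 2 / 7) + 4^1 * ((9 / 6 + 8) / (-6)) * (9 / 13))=-17199 / 2558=-6.72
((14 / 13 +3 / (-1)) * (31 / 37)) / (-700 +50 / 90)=1395 / 605579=0.00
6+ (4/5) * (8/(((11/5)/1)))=98/11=8.91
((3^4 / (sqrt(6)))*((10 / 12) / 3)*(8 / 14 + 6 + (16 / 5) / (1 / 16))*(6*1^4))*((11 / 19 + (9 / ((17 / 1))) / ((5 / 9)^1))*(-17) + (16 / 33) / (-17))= -4214153322*sqrt(6) / 124355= -83008.53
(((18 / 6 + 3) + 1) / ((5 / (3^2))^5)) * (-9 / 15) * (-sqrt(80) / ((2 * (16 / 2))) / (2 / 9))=11160261 * sqrt(5) / 125000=199.64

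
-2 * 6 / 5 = -12 / 5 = -2.40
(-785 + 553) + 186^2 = 34364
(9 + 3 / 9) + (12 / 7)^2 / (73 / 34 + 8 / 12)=437828 / 42189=10.38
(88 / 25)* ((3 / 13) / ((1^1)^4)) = 264 / 325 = 0.81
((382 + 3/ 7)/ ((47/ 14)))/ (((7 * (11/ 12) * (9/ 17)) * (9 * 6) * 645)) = 182036/ 189074655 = 0.00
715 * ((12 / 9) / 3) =2860 / 9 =317.78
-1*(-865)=865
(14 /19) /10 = 7 /95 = 0.07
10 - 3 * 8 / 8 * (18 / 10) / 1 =23 / 5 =4.60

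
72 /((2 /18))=648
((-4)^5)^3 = -1073741824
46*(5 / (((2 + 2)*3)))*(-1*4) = -230 / 3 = -76.67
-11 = -11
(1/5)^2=1/25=0.04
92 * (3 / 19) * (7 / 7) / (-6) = -46 / 19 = -2.42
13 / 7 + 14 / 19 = 345 / 133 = 2.59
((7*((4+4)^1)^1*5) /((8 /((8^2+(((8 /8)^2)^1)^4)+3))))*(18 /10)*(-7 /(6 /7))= -34986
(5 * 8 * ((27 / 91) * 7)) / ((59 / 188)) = 203040 / 767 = 264.72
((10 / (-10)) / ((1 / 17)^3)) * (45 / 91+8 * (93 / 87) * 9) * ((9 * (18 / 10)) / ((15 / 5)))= -27116119467 / 13195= -2055029.90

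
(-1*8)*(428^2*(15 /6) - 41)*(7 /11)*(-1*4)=9324896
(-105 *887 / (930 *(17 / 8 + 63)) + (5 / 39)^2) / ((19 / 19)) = -37371781 / 24565671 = -1.52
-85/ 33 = -2.58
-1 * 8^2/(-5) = 64/5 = 12.80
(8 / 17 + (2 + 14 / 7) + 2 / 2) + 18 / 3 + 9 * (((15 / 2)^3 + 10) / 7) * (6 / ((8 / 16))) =1588575 / 238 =6674.68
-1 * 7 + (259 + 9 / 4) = 254.25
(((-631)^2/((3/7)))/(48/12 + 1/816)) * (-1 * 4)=-3032394176/3265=-928757.79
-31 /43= -0.72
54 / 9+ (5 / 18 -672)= -11983 / 18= -665.72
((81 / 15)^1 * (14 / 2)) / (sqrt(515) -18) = 3402 / 955+189 * sqrt(515) / 955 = 8.05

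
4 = 4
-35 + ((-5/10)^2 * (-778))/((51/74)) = -16178/51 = -317.22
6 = 6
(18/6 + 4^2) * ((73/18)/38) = 73/36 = 2.03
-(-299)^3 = 26730899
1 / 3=0.33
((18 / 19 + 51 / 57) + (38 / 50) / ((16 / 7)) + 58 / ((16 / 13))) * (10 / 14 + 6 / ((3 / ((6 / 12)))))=1124031 / 13300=84.51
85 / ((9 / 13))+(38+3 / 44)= 63695 / 396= 160.85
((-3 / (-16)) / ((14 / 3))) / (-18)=-1 / 448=-0.00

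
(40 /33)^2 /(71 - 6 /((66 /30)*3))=1600 /76329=0.02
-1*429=-429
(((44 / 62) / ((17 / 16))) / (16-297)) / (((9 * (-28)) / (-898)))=-0.01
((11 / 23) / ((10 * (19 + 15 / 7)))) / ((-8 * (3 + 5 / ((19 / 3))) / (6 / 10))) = -1463 / 32678400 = -0.00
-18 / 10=-9 / 5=-1.80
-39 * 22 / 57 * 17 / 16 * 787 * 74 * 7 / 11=-45047093 / 76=-592724.91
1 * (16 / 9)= 1.78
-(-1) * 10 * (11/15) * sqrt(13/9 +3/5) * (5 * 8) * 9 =352 * sqrt(115) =3774.78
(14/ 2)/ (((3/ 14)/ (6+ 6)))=392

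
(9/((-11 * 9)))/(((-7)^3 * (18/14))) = 1/4851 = 0.00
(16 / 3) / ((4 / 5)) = 20 / 3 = 6.67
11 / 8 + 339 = 2723 / 8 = 340.38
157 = 157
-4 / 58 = -2 / 29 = -0.07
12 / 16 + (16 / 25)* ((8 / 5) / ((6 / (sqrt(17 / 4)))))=32* sqrt(17) / 375 + 3 / 4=1.10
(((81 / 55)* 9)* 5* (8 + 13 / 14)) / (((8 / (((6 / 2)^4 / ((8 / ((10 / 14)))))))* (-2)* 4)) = -36905625 / 551936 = -66.87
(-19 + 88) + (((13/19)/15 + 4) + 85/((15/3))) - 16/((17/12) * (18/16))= 387631/4845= 80.01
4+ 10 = 14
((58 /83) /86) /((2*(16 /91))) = 2639 /114208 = 0.02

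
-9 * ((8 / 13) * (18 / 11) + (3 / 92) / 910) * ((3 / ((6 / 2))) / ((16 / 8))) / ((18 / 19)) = -17620467 / 3683680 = -4.78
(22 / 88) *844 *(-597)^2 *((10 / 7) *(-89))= -66930046110 / 7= -9561435158.57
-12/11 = -1.09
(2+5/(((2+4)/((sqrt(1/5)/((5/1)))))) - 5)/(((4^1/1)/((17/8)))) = -51/32+17*sqrt(5)/960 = -1.55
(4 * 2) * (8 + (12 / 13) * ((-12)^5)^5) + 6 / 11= -1007384047761368776858971134962 / 143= -7044643690638942495517281000.00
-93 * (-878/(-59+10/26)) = -176917/127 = -1393.05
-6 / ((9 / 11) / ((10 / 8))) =-55 / 6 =-9.17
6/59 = 0.10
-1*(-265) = 265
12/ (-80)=-3/ 20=-0.15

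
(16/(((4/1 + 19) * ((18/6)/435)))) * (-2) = -4640/23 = -201.74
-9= -9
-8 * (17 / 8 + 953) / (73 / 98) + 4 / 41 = -30701246 / 2993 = -10257.68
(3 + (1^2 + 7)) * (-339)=-3729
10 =10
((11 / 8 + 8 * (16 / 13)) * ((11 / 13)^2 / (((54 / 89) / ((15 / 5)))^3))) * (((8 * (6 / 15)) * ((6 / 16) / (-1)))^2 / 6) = 33182185861 / 142365600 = 233.08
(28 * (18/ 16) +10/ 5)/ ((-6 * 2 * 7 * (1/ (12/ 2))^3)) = -603/ 7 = -86.14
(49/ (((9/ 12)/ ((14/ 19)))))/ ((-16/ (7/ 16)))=-2401/ 1824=-1.32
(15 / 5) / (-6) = -1 / 2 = -0.50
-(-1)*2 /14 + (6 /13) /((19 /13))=61 /133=0.46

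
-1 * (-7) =7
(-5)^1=-5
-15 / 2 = -7.50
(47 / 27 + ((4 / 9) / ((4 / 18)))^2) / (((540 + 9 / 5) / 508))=393700 / 73143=5.38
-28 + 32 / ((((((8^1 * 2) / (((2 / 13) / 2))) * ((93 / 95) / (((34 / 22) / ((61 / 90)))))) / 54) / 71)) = 363943036 / 270413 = 1345.88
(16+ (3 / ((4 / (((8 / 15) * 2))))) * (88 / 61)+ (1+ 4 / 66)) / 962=183331 / 9682530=0.02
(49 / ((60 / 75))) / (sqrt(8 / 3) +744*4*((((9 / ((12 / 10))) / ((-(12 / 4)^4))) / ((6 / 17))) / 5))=-0.40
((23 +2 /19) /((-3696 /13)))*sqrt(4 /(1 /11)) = -5707*sqrt(11) /35112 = -0.54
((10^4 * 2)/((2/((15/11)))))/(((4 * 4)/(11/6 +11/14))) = 15625/7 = 2232.14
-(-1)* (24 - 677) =-653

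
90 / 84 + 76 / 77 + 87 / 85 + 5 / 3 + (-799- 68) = -33860611 / 39270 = -862.25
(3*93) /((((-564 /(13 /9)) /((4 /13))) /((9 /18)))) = -31 /282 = -0.11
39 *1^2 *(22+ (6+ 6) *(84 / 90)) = 6474 / 5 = 1294.80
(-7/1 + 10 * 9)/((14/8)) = 332/7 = 47.43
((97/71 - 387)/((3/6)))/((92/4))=-54760/1633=-33.53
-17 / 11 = -1.55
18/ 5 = 3.60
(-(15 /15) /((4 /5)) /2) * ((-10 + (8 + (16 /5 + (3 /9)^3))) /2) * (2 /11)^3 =-167 /71874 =-0.00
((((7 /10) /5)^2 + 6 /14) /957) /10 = 0.00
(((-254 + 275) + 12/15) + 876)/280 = 4489/1400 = 3.21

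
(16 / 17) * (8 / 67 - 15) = -15952 / 1139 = -14.01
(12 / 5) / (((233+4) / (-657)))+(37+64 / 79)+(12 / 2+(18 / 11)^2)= 1903897 / 47795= 39.83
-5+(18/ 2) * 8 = 67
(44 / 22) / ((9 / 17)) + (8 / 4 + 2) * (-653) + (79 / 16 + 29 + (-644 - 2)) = -463721 / 144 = -3220.28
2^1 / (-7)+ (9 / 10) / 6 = -19 / 140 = -0.14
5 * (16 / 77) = 80 / 77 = 1.04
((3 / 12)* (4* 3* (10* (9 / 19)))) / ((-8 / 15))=-2025 / 76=-26.64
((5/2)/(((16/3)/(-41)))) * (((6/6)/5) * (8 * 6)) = -369/2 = -184.50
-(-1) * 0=0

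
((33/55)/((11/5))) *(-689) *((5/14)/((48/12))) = -10335/616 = -16.78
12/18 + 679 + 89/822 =558775/822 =679.77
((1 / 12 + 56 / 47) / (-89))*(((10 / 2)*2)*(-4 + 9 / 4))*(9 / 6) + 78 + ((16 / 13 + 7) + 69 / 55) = 4204473231 / 47853520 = 87.86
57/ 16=3.56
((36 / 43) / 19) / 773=36 / 631541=0.00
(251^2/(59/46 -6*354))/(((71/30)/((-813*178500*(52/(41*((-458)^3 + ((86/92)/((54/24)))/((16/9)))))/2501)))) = -4828769259968908800/502666744679706559907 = -0.01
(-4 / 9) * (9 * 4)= -16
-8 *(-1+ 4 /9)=40 /9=4.44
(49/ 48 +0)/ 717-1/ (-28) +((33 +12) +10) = 13259107/ 240912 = 55.04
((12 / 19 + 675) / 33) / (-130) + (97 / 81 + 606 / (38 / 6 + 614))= 750966001 / 372330270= 2.02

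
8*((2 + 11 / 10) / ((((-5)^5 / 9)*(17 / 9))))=-10044 / 265625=-0.04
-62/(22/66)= -186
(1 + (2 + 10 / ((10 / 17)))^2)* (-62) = -22444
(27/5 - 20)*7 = -511/5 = -102.20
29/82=0.35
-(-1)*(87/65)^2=7569/4225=1.79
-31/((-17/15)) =465/17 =27.35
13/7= 1.86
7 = 7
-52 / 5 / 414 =-26 / 1035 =-0.03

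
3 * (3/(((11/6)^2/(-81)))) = -26244/121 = -216.89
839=839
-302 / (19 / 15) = -4530 / 19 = -238.42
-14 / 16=-7 / 8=-0.88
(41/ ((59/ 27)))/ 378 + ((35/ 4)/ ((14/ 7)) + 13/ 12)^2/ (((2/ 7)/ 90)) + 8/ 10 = 1240423563/ 132160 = 9385.77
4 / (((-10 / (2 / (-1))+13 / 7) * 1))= 7 / 12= 0.58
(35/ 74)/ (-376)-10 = -278275/ 27824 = -10.00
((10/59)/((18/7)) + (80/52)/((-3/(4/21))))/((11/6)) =-3070/177177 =-0.02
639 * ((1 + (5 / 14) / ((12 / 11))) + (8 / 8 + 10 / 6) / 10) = 285207 / 280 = 1018.60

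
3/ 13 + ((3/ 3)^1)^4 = 16/ 13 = 1.23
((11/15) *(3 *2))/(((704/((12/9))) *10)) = 1/1200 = 0.00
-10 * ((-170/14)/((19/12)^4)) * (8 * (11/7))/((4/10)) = 3877632000/6385729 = 607.23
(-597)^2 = 356409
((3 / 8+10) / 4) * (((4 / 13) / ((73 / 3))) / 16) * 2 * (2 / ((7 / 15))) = 3735 / 212576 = 0.02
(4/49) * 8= 32/49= 0.65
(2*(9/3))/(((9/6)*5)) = 4/5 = 0.80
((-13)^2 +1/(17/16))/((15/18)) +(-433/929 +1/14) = 225009699/1105510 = 203.53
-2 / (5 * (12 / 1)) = -1 / 30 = -0.03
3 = 3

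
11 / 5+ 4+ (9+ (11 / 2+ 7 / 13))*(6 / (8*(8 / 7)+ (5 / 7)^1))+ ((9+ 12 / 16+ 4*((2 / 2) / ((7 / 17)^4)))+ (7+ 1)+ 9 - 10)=106902987 / 624260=171.25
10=10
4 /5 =0.80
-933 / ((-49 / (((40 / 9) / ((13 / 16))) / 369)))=199040 / 705159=0.28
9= 9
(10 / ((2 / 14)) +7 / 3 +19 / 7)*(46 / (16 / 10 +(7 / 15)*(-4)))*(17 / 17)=-90620 / 7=-12945.71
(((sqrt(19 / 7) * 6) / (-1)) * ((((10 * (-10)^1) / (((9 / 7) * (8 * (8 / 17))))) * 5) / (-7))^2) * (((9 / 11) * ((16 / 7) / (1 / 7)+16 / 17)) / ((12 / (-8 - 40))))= 796875 * sqrt(133) / 77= 119350.79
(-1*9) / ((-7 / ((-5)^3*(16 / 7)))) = -18000 / 49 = -367.35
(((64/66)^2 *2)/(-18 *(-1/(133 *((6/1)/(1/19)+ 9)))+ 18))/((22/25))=1744960/14698233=0.12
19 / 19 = 1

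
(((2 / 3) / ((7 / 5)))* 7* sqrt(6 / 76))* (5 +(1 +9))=25* sqrt(114) / 19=14.05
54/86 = 0.63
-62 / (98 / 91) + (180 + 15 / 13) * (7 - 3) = 60701 / 91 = 667.04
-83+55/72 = -5921/72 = -82.24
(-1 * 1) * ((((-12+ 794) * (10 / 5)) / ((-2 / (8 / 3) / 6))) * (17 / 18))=106352 / 9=11816.89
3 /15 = 1 /5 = 0.20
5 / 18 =0.28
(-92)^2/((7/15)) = 126960/7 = 18137.14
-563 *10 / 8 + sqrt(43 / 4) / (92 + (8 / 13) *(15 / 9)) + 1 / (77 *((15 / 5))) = -650261 / 924 + 39 *sqrt(43) / 7256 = -703.71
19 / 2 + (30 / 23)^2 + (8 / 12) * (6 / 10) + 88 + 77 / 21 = 1638863 / 15870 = 103.27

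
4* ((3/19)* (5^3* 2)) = 3000/19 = 157.89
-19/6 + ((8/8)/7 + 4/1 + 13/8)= 437/168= 2.60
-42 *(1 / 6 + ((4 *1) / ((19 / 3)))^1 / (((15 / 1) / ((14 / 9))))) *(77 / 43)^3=-1268705207 / 22659495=-55.99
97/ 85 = 1.14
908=908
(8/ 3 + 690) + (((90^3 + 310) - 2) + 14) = 730014.67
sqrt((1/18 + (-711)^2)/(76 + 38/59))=sqrt(1213848059221)/13566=81.21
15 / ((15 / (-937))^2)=877969 / 15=58531.27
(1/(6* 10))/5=1/300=0.00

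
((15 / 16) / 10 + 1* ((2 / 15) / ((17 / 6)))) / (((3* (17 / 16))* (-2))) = -383 / 17340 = -0.02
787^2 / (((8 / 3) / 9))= 2090370.38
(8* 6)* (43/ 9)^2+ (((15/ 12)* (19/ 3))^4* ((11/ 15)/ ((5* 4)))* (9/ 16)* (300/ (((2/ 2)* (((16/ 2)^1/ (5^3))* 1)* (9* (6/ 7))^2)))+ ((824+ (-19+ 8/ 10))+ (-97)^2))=76071774948203/ 4299816960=17691.86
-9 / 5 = -1.80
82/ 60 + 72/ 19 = 2939/ 570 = 5.16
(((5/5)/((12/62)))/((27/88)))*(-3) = -1364/27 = -50.52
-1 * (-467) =467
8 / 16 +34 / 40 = 27 / 20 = 1.35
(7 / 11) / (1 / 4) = 28 / 11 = 2.55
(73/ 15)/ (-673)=-73/ 10095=-0.01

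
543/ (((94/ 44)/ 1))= 11946/ 47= 254.17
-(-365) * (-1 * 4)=-1460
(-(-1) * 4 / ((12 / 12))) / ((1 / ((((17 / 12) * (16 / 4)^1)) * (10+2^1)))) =272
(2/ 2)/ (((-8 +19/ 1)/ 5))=0.45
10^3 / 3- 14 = 958 / 3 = 319.33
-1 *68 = -68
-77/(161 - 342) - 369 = -66712/181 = -368.57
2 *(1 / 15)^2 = 2 / 225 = 0.01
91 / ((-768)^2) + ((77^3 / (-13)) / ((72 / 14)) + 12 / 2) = -52312849249 / 7667712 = -6822.48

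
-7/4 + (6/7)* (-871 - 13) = -21265/28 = -759.46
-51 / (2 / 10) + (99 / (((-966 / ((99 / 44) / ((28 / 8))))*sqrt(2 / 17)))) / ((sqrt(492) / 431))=-255-42669*sqrt(4182) / 739312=-258.73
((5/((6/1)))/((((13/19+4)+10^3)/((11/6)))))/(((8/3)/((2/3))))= 1045/2748816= 0.00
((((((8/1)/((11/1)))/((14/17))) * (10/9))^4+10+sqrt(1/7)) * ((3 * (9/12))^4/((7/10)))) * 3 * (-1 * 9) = -170113822650675/15748562368 - 885735 * sqrt(7)/6272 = -11175.50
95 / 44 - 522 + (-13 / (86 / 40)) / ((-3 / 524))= 3043943 / 5676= 536.28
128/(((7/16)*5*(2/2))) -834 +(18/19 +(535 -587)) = -826.54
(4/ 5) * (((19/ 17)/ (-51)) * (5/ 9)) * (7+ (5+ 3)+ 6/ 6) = -1216/ 7803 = -0.16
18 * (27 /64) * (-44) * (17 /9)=-5049 /8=-631.12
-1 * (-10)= 10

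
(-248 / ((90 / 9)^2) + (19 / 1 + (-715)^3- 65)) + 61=-9138146562 / 25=-365525862.48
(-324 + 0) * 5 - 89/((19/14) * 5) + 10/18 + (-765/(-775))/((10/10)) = -1631.57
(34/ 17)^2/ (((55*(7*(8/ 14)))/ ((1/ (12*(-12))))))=-1/ 7920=-0.00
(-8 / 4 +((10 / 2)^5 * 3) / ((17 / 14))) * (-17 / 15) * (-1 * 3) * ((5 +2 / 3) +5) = 279927.47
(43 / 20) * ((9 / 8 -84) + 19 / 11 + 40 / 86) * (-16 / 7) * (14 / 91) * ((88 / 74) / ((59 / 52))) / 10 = 2442424 / 382025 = 6.39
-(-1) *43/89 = 43/89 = 0.48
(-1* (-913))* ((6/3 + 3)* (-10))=-45650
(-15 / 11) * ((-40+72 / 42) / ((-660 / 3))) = -201 / 847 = -0.24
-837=-837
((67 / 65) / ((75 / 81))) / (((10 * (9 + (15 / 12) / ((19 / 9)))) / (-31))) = -78926 / 219375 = -0.36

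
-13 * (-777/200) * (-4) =-10101/50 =-202.02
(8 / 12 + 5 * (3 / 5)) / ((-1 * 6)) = -11 / 18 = -0.61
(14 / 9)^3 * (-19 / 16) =-6517 / 1458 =-4.47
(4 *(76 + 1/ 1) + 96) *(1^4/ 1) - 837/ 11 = 3607/ 11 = 327.91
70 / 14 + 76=81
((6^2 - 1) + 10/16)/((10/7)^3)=19551/1600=12.22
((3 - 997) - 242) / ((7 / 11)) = -13596 / 7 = -1942.29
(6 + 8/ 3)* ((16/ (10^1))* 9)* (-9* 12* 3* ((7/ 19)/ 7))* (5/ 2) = -5320.42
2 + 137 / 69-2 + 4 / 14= 1097 / 483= 2.27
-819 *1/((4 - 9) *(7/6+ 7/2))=351/10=35.10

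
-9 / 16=-0.56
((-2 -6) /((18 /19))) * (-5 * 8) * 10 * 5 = 152000 /9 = 16888.89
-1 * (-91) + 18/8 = 373/4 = 93.25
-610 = -610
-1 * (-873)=873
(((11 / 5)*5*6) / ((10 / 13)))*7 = 3003 / 5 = 600.60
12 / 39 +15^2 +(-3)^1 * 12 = 2461 / 13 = 189.31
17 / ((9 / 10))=18.89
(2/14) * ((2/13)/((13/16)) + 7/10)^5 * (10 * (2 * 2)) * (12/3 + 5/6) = 74143254628374849/4825047214715000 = 15.37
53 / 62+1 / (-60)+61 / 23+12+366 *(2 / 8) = 4577047 / 42780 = 106.99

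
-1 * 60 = -60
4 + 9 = 13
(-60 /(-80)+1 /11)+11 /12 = 58 /33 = 1.76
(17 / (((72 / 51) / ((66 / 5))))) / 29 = 3179 / 580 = 5.48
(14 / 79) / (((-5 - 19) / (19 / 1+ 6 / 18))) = -203 / 1422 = -0.14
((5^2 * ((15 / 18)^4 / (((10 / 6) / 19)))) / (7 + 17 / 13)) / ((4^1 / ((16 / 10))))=154375 / 23328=6.62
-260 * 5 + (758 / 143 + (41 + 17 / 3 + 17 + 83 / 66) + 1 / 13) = -1055081 / 858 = -1229.70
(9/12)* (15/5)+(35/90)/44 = 1789/792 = 2.26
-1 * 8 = -8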